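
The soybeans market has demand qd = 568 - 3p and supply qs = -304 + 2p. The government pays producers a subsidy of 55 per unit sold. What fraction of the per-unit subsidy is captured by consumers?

Consumer share = 0.4

Pre-subsidy: 568 - 3p = -304 + 2p gives p* = 174.4, q* = 44.8.
With the subsidy, sellers receive ps = pb + 55 for each unit, where pb is the price buyers pay.
Supply in terms of pb becomes qs = -304 + 2(pb + 55) = -194 + 2pb. Setting this equal to demand: 568 - 3pb = -194 + 2pb, so pb = 152.4.
Sellers receive ps = 152.4 + 55 = 207.4; q' = 568 − 3·152.4 = 110.8.
Buyers' price falls by p* − pb = 174.4 − 152.4 = 22; sellers' price rises by ps − p* = 207.4 − 174.4 = 33.
So consumers capture 22/55 = 0.4 of each unit of subsidy.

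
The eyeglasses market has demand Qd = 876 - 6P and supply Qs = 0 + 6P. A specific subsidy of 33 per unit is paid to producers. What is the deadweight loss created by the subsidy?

Deadweight loss = 1633.5

Pre-subsidy: 876 - 6P = 0 + 6P gives P* = 73, Q* = 438.
With the subsidy, sellers receive Ps = Pb + 33 for each unit, where Pb is the price buyers pay.
Supply in terms of Pb becomes Qs = 0 + 6(Pb + 33) = 198 + 6Pb. Setting this equal to demand: 876 - 6Pb = 198 + 6Pb, so Pb = 56.5.
Sellers receive Ps = 56.5 + 33 = 89.5; Q' = 876 − 6·56.5 = 537.
The subsidy expands output by 537 − 438 = 99 past the efficient level; on those units the gap between marginal cost and willingness to pay runs from 0 up to 33.
DWL = ½ × 33 × 99 = 1633.5.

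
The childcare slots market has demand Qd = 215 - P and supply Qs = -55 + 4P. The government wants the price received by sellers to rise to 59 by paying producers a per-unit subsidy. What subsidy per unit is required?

At a seller price of 59, quantity supplied is -55 + 4·59 = 181.
Buyers absorb 181 only when they pay Pb with 215 − 1·Pb = 181, i.e. Pb = 34.
s = Ps − Pb = 59 − 34 = 25.

Required subsidy s = 25 per unit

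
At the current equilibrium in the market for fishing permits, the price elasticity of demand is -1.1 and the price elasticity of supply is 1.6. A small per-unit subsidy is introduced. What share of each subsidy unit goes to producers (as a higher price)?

Producer share = 11/27

For a small subsidy around the equilibrium, the benefit split depends on the relative slopes, which at a point are proportional to the elasticities.
Buyer share = εs/(εs + |εd|) = 1.6/(1.6 + 1.1) = 16/27; seller share = |εd|/(εs + |εd|) = 11/27.
So producers capture 11/27 of the subsidy.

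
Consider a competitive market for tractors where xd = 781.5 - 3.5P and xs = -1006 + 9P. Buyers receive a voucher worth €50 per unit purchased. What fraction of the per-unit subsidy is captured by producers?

Pre-subsidy: 781.5 - 3.5P = -1006 + 9P gives P* = 143, x* = 281.
With the rebate, buyers effectively pay Pb = Ps − 50, where Ps is the price sellers receive.
Demand in terms of Ps becomes xd = 781.5 − 3.5(Ps − 50) = 956.5 - 3.5Ps. Setting this equal to supply: 956.5 - 3.5Ps = -1006 + 9Ps, so Ps = 157.
Buyers pay Pb = 157 − 50 = 107; x' = -1006 + 9·157 = 407.
Buyers' price falls by P* − Pb = 143 − 107 = 36; sellers' price rises by Ps − P* = 157 − 143 = 14.
So producers capture 14/50 = 0.28 of each unit of subsidy.

Producer share = 0.28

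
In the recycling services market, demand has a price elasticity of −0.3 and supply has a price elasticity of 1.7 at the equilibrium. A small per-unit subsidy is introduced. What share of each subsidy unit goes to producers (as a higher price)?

Producer share = 0.15

For a small subsidy around the equilibrium, the benefit split depends on the relative slopes, which at a point are proportional to the elasticities.
Buyer share = εs/(εs + |εd|) = 1.7/(1.7 + 0.3) = 0.85; seller share = |εd|/(εs + |εd|) = 0.15.
So producers capture 0.15 of the subsidy.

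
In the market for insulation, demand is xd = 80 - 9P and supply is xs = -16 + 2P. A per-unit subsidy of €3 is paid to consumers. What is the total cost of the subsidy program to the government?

Pre-subsidy: 80 - 9P = -16 + 2P gives P* = 96/11, x* = 16/11.
With the rebate, buyers effectively pay Pb = Ps − 3, where Ps is the price sellers receive.
Demand in terms of Ps becomes xd = 80 − 9(Ps − 3) = 107 - 9Ps. Setting this equal to supply: 107 - 9Ps = -16 + 2Ps, so Ps = 123/11.
Buyers pay Pb = 123/11 − 3 = 90/11; x' = -16 + 2·(123/11) = 70/11.
Government outlay = subsidy × quantity = 3 × 70/11 = 210/11.

Government cost = 210/11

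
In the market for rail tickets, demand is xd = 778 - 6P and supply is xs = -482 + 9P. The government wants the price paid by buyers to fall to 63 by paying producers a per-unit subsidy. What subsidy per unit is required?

At a buyer price of 63, quantity demanded is 778 − 6·63 = 400.
Sellers supply 400 only when they receive Ps with -482 + 9·Ps = 400, i.e. Ps = 98.
s = Ps − Pb = 98 − 63 = 35.

Required subsidy s = 35 per unit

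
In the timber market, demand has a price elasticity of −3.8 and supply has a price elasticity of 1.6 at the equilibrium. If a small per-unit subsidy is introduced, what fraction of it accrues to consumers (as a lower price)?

Consumer share = 8/27

For a small subsidy around the equilibrium, the benefit split depends on the relative slopes, which at a point are proportional to the elasticities.
Buyer share = εs/(εs + |εd|) = 1.6/(1.6 + 3.8) = 8/27; seller share = |εd|/(εs + |εd|) = 19/27.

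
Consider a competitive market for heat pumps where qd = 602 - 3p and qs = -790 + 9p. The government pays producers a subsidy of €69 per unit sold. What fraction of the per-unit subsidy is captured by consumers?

Pre-subsidy: 602 - 3p = -790 + 9p gives p* = 116, q* = 254.
With the subsidy, sellers receive ps = pb + 69 for each unit, where pb is the price buyers pay.
Supply in terms of pb becomes qs = -790 + 9(pb + 69) = -169 + 9pb. Setting this equal to demand: 602 - 3pb = -169 + 9pb, so pb = 64.25.
Sellers receive ps = 64.25 + 69 = 133.25; q' = 602 − 3·64.25 = 409.25.
Buyers' price falls by p* − pb = 116 − 64.25 = 51.75; sellers' price rises by ps − p* = 133.25 − 116 = 17.25.
So consumers capture 51.75/69 = 0.75 of each unit of subsidy.

Consumer share = 0.75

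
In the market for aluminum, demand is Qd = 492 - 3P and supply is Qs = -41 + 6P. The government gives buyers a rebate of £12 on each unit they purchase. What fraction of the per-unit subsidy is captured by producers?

Pre-subsidy: 492 - 3P = -41 + 6P gives P* = 533/9, Q* = 943/3.
With the rebate, buyers effectively pay Pb = Ps − 12, where Ps is the price sellers receive.
Demand in terms of Ps becomes Qd = 492 − 3(Ps − 12) = 528 - 3Ps. Setting this equal to supply: 528 - 3Ps = -41 + 6Ps, so Ps = 569/9.
Buyers pay Pb = 569/9 − 12 = 461/9; Q' = -41 + 6·(569/9) = 1015/3.
Buyers' price falls by P* − Pb = 533/9 − 461/9 = 8; sellers' price rises by Ps − P* = 569/9 − 533/9 = 4.
So producers capture 4/12 = 1/3 of each unit of subsidy.

Producer share = 1/3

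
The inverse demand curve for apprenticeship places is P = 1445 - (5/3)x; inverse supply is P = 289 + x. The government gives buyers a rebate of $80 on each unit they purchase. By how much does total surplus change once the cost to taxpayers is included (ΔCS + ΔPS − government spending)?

Pre-subsidy: 1445 - (5/3)x = 289 + x gives x* = 433.5 and P* = 722.5.
With the rebate, buyers effectively pay Pb = Ps − 80, where Ps is the price sellers receive.
On the curves, Pb = 1445 - (5/3)x and Ps = 289 + x; the wedge Ps − Pb = 80 gives 289 + x − (1445 - (5/3)x) = 80, so x' = 463.5.
Then Pb = 1445 − (5/3)·463.5 = 672.5 and Ps = 289 + 1·463.5 = 752.5.
ΔCS = ½(433.5 + 463.5)(722.5 − 672.5) = 22425; ΔPS = ½(433.5 + 463.5)(752.5 − 722.5) = 13455.
Government spending = 80 × 463.5 = 37080.
Net change = 22425 + 13455 − 37080 = -1200. The loss equals the DWL triangle ½·80·30.

Net change in total surplus = -$1200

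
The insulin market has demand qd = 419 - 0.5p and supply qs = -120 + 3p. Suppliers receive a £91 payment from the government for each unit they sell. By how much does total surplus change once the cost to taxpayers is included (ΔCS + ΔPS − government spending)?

Net change in total surplus = -£1774.5

Pre-subsidy: 419 - 0.5p = -120 + 3p gives p* = 154, q* = 342.
With the subsidy, sellers receive ps = pb + 91 for each unit, where pb is the price buyers pay.
Supply in terms of pb becomes qs = -120 + 3(pb + 91) = 153 + 3pb. Setting this equal to demand: 419 - 0.5pb = 153 + 3pb, so pb = 76.
Sellers receive ps = 76 + 91 = 167; q' = 419 − 0.5·76 = 381.
ΔCS = ½(342 + 381)(154 − 76) = 28197; ΔPS = ½(342 + 381)(167 − 154) = 4699.5.
Government spending = 91 × 381 = 34671.
Net change = 28197 + 4699.5 − 34671 = -1774.5. The loss equals the DWL triangle ½·91·39.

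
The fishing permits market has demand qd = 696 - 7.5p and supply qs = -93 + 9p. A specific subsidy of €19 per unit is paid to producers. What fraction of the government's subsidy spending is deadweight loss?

DWL / government spending = 285/3044

Pre-subsidy: 696 - 7.5p = -93 + 9p gives p* = 526/11, q* = 3711/11.
With the subsidy, sellers receive ps = pb + 19 for each unit, where pb is the price buyers pay.
Supply in terms of pb becomes qs = -93 + 9(pb + 19) = 78 + 9pb. Setting this equal to demand: 696 - 7.5pb = 78 + 9pb, so pb = 412/11.
Sellers receive ps = 412/11 + 19 = 621/11; q' = 696 − 7.5·(412/11) = 4566/11.
ΔCS = ½(3711/11 + 4566/11)(526/11 − 412/11) = 471789/121; ΔPS = ½(3711/11 + 4566/11)(621/11 − 526/11) = 786315/242.
Government spending = 19 × 4566/11 = 86754/11.
DWL = ½ × 19 × (4566/11 − 3711/11) = 16245/22; fraction = (16245/22) / (86754/11) = 285/3044.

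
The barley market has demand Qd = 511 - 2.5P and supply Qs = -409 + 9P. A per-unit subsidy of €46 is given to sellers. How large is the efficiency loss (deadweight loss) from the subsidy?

Pre-subsidy: 511 - 2.5P = -409 + 9P gives P* = 80, Q* = 311.
With the subsidy, sellers receive Ps = Pb + 46 for each unit, where Pb is the price buyers pay.
Supply in terms of Pb becomes Qs = -409 + 9(Pb + 46) = 5 + 9Pb. Setting this equal to demand: 511 - 2.5Pb = 5 + 9Pb, so Pb = 44.
Sellers receive Ps = 44 + 46 = 90; Q' = 511 − 2.5·44 = 401.
The subsidy expands output by 401 − 311 = 90 past the efficient level; on those units the gap between marginal cost and willingness to pay runs from 0 up to 46.
DWL = ½ × 46 × 90 = 2070.

Deadweight loss = €2070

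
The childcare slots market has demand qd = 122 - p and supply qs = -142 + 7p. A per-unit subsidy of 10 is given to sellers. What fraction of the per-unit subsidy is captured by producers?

Producer share = 0.125

Pre-subsidy: 122 - p = -142 + 7p gives p* = 33, q* = 89.
With the subsidy, sellers receive ps = pb + 10 for each unit, where pb is the price buyers pay.
Supply in terms of pb becomes qs = -142 + 7(pb + 10) = -72 + 7pb. Setting this equal to demand: 122 - pb = -72 + 7pb, so pb = 24.25.
Sellers receive ps = 24.25 + 10 = 34.25; q' = 122 − 1·24.25 = 97.75.
Buyers' price falls by p* − pb = 33 − 24.25 = 8.75; sellers' price rises by ps − p* = 34.25 − 33 = 1.25.
So producers capture 1.25/10 = 0.125 of each unit of subsidy.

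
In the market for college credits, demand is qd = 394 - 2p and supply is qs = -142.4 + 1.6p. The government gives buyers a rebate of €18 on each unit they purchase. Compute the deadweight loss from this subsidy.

Deadweight loss = €144

Pre-subsidy: 394 - 2p = -142.4 + 1.6p gives p* = 149, q* = 96.
With the rebate, buyers effectively pay pb = ps − 18, where ps is the price sellers receive.
Demand in terms of ps becomes qd = 394 − 2(ps − 18) = 430 - 2ps. Setting this equal to supply: 430 - 2ps = -142.4 + 1.6ps, so ps = 159.
Buyers pay pb = 159 − 18 = 141; q' = -142.4 + 1.6·159 = 112.
The subsidy expands output by 112 − 96 = 16 past the efficient level; on those units the gap between marginal cost and willingness to pay runs from 0 up to 18.
DWL = ½ × 18 × 16 = 144.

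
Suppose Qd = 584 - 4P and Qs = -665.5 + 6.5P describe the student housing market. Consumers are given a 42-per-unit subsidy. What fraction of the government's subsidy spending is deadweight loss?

Pre-subsidy: 584 - 4P = -665.5 + 6.5P gives P* = 119, Q* = 108.
With the rebate, buyers effectively pay Pb = Ps − 42, where Ps is the price sellers receive.
Demand in terms of Ps becomes Qd = 584 − 4(Ps − 42) = 752 - 4Ps. Setting this equal to supply: 752 - 4Ps = -665.5 + 6.5Ps, so Ps = 135.
Buyers pay Pb = 135 − 42 = 93; Q' = -665.5 + 6.5·135 = 212.
ΔCS = ½(108 + 212)(119 − 93) = 4160; ΔPS = ½(108 + 212)(135 − 119) = 2560.
Government spending = 42 × 212 = 8904.
DWL = ½ × 42 × (212 − 108) = 2184; fraction = 2184 / 8904 = 13/53.

DWL / government spending = 13/53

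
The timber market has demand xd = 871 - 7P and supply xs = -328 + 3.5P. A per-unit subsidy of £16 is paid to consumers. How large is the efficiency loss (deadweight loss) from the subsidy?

Deadweight loss = 896/3

Pre-subsidy: 871 - 7P = -328 + 3.5P gives P* = 2398/21, x* = 215/3.
With the rebate, buyers effectively pay Pb = Ps − 16, where Ps is the price sellers receive.
Demand in terms of Ps becomes xd = 871 − 7(Ps − 16) = 983 - 7Ps. Setting this equal to supply: 983 - 7Ps = -328 + 3.5Ps, so Ps = 874/7.
Buyers pay Pb = 874/7 − 16 = 762/7; x' = -328 + 3.5·(874/7) = 109.
The subsidy expands output by 109 − 215/3 = 112/3 past the efficient level; on those units the gap between marginal cost and willingness to pay runs from 0 up to 16.
DWL = ½ × 16 × 112/3 = 896/3.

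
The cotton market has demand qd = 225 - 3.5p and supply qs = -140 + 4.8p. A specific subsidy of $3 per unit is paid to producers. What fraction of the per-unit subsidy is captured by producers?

Producer share = 35/83

Pre-subsidy: 225 - 3.5p = -140 + 4.8p gives p* = 3650/83, q* = 5900/83.
With the subsidy, sellers receive ps = pb + 3 for each unit, where pb is the price buyers pay.
Supply in terms of pb becomes qs = -140 + 4.8(pb + 3) = -125.6 + 4.8pb. Setting this equal to demand: 225 - 3.5pb = -125.6 + 4.8pb, so pb = 3506/83.
Sellers receive ps = 3506/83 + 3 = 3755/83; q' = 225 − 3.5·(3506/83) = 6404/83.
Buyers' price falls by p* − pb = 3650/83 − 3506/83 = 144/83; sellers' price rises by ps − p* = 3755/83 − 3650/83 = 105/83.
So producers capture (105/83)/3 = 35/83 of each unit of subsidy.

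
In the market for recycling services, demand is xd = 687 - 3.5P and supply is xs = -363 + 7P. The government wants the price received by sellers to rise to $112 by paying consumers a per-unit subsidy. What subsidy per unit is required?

Required subsidy s = $36 per unit

At a seller price of 112, quantity supplied is -363 + 7·112 = 421.
Buyers absorb 421 only when they pay Pb with 687 − 3.5·Pb = 421, i.e. Pb = 76.
s = Ps − Pb = 112 − 76 = 36.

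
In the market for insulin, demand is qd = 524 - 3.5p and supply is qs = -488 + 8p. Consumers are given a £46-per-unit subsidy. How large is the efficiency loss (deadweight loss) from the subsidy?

Pre-subsidy: 524 - 3.5p = -488 + 8p gives p* = 88, q* = 216.
With the rebate, buyers effectively pay pb = ps − 46, where ps is the price sellers receive.
Demand in terms of ps becomes qd = 524 − 3.5(ps − 46) = 685 - 3.5ps. Setting this equal to supply: 685 - 3.5ps = -488 + 8ps, so ps = 102.
Buyers pay pb = 102 − 46 = 56; q' = -488 + 8·102 = 328.
The subsidy expands output by 328 − 216 = 112 past the efficient level; on those units the gap between marginal cost and willingness to pay runs from 0 up to 46.
DWL = ½ × 46 × 112 = 2576.

Deadweight loss = £2576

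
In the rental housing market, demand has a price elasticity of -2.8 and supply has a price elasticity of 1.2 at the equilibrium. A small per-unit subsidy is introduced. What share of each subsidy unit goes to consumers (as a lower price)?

For a small subsidy around the equilibrium, the benefit split depends on the relative slopes, which at a point are proportional to the elasticities.
Buyer share = εs/(εs + |εd|) = 1.2/(1.2 + 2.8) = 0.3; seller share = |εd|/(εs + |εd|) = 0.7.

Consumer share = 0.3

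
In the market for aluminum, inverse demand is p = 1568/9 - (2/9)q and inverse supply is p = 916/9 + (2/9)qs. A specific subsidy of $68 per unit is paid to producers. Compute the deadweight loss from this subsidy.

Deadweight loss = $5202

Pre-subsidy: 1568/9 - (2/9)q = 916/9 + (2/9)q gives q* = 163 and p* = 138.
With the subsidy, sellers receive ps = pb + 68 for each unit, where pb is the price buyers pay.
On the curves, pb = 1568/9 - (2/9)q and ps = 916/9 + (2/9)q; the wedge ps − pb = 68 gives 916/9 + (2/9)q − (1568/9 - (2/9)q) = 68, so q' = 316.
Then pb = 1568/9 − (2/9)·316 = 104 and ps = 916/9 + (2/9)·316 = 172.
The subsidy expands output by 316 − 163 = 153 past the efficient level; on those units the gap between marginal cost and willingness to pay runs from 0 up to 68.
DWL = ½ × 68 × 153 = 5202.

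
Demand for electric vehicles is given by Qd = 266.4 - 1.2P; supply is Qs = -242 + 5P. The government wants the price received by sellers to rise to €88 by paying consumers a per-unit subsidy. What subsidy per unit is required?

Required subsidy s = €31 per unit

At a seller price of 88, quantity supplied is -242 + 5·88 = 198.
Buyers absorb 198 only when they pay Pb with 266.4 − 1.2·Pb = 198, i.e. Pb = 57.
s = Ps − Pb = 88 − 57 = 31.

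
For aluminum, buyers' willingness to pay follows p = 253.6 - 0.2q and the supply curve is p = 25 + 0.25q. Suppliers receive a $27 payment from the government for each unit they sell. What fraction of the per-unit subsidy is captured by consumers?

Pre-subsidy: 253.6 - 0.2q = 25 + 0.25q gives q* = 508 and p* = 152.
With the subsidy, sellers receive ps = pb + 27 for each unit, where pb is the price buyers pay.
On the curves, pb = 253.6 - 0.2q and ps = 25 + 0.25q; the wedge ps − pb = 27 gives 25 + 0.25q − (253.6 - 0.2q) = 27, so q' = 568.
Then pb = 253.6 − 0.2·568 = 140 and ps = 25 + 0.25·568 = 167.
Buyers' price falls by p* − pb = 152 − 140 = 12; sellers' price rises by ps − p* = 167 − 152 = 15.
So consumers capture 12/27 = 4/9 of each unit of subsidy.

Consumer share = 4/9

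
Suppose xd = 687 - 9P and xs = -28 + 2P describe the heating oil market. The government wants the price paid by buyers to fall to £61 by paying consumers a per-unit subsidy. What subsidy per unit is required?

Required subsidy s = £22 per unit

At a buyer price of 61, quantity demanded is 687 − 9·61 = 138.
Sellers supply 138 only when they receive Ps with -28 + 2·Ps = 138, i.e. Ps = 83.
s = Ps − Pb = 83 − 61 = 22.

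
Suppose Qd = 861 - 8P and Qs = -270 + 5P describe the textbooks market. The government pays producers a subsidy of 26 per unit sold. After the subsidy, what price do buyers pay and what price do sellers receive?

Buyers pay 77; sellers receive 103

Pre-subsidy: 861 - 8P = -270 + 5P gives P* = 87, Q* = 165.
With the subsidy, sellers receive Ps = Pb + 26 for each unit, where Pb is the price buyers pay.
Supply in terms of Pb becomes Qs = -270 + 5(Pb + 26) = -140 + 5Pb. Setting this equal to demand: 861 - 8Pb = -140 + 5Pb, so Pb = 77.
Sellers receive Ps = 77 + 26 = 103; Q' = 861 − 8·77 = 245.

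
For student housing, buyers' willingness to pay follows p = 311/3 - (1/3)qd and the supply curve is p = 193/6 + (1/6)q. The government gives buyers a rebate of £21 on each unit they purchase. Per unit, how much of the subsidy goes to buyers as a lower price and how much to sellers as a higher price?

Pre-subsidy: 311/3 - (1/3)q = 193/6 + (1/6)q gives q* = 143 and p* = 56.
With the rebate, buyers effectively pay pb = ps − 21, where ps is the price sellers receive.
On the curves, pb = 311/3 - (1/3)q and ps = 193/6 + (1/6)q; the wedge ps − pb = 21 gives 193/6 + (1/6)q − (311/3 - (1/3)q) = 21, so q' = 185.
Then pb = 311/3 − (1/3)·185 = 42 and ps = 193/6 + (1/6)·185 = 63.
Buyers' price falls by p* − pb = 56 − 42 = 14; sellers' price rises by ps − p* = 63 − 56 = 7.

Buyers gain £14 per unit; sellers gain £7 per unit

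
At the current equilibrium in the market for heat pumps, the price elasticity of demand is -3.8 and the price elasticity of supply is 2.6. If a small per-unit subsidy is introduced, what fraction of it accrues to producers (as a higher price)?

Producer share = 0.59375

For a small subsidy around the equilibrium, the benefit split depends on the relative slopes, which at a point are proportional to the elasticities.
Buyer share = εs/(εs + |εd|) = 2.6/(2.6 + 3.8) = 0.40625; seller share = |εd|/(εs + |εd|) = 0.59375.
So producers capture 0.59375 of the subsidy.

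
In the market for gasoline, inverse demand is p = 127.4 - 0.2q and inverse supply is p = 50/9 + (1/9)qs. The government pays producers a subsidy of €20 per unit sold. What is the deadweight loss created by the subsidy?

Deadweight loss = 4500/7

Pre-subsidy: 127.4 - 0.2q = 50/9 + (1/9)q gives q* = 5483/14 and p* = 687/14.
With the subsidy, sellers receive ps = pb + 20 for each unit, where pb is the price buyers pay.
On the curves, pb = 127.4 - 0.2q and ps = 50/9 + (1/9)q; the wedge ps − pb = 20 gives 50/9 + (1/9)q − (127.4 - 0.2q) = 20, so q' = 6383/14.
Then pb = 127.4 − 0.2·(6383/14) = 507/14 and ps = 50/9 + (1/9)·(6383/14) = 787/14.
The subsidy expands output by 6383/14 − 5483/14 = 450/7 past the efficient level; on those units the gap between marginal cost and willingness to pay runs from 0 up to 20.
DWL = ½ × 20 × 450/7 = 4500/7.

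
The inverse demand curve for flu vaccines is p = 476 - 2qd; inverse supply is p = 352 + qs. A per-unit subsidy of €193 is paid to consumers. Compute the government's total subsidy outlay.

Pre-subsidy: 476 - 2q = 352 + q gives q* = 124/3 and p* = 1180/3.
With the rebate, buyers effectively pay pb = ps − 193, where ps is the price sellers receive.
On the curves, pb = 476 - 2q and ps = 352 + q; the wedge ps − pb = 193 gives 352 + q − (476 - 2q) = 193, so q' = 317/3.
Then pb = 476 − 2·(317/3) = 794/3 and ps = 352 + 1·(317/3) = 1373/3.
Government outlay = subsidy × quantity = 193 × 317/3 = 61181/3.

Government cost = 61181/3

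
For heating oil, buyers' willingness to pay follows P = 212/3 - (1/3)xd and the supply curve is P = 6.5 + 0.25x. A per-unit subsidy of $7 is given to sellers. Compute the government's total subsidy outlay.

Government cost = $854

Pre-subsidy: 212/3 - (1/3)x = 6.5 + 0.25x gives x* = 110 and P* = 34.
With the subsidy, sellers receive Ps = Pb + 7 for each unit, where Pb is the price buyers pay.
On the curves, Pb = 212/3 - (1/3)x and Ps = 6.5 + 0.25x; the wedge Ps − Pb = 7 gives 6.5 + 0.25x − (212/3 - (1/3)x) = 7, so x' = 122.
Then Pb = 212/3 − (1/3)·122 = 30 and Ps = 6.5 + 0.25·122 = 37.
Government outlay = subsidy × quantity = 7 × 122 = 854.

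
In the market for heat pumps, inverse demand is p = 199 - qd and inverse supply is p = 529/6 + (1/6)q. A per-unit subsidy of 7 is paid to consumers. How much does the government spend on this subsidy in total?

Government cost = 707

Pre-subsidy: 199 - q = 529/6 + (1/6)q gives q* = 95 and p* = 104.
With the rebate, buyers effectively pay pb = ps − 7, where ps is the price sellers receive.
On the curves, pb = 199 - q and ps = 529/6 + (1/6)q; the wedge ps − pb = 7 gives 529/6 + (1/6)q − (199 - q) = 7, so q' = 101.
Then pb = 199 − 1·101 = 98 and ps = 529/6 + (1/6)·101 = 105.
Government outlay = subsidy × quantity = 7 × 101 = 707.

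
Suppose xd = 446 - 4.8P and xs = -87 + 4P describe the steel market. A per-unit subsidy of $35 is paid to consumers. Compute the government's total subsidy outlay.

Pre-subsidy: 446 - 4.8P = -87 + 4P gives P* = 2665/44, x* = 1708/11.
With the rebate, buyers effectively pay Pb = Ps − 35, where Ps is the price sellers receive.
Demand in terms of Ps becomes xd = 446 − 4.8(Ps − 35) = 614 - 4.8Ps. Setting this equal to supply: 614 - 4.8Ps = -87 + 4Ps, so Ps = 3505/44.
Buyers pay Pb = 3505/44 − 35 = 1965/44; x' = -87 + 4·(3505/44) = 2548/11.
Government outlay = subsidy × quantity = 35 × 2548/11 = 89180/11.

Government cost = 89180/11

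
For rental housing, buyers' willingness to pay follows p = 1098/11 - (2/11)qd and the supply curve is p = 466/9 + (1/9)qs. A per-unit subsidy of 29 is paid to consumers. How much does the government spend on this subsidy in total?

Pre-subsidy: 1098/11 - (2/11)q = 466/9 + (1/9)q gives q* = 164 and p* = 70.
With the rebate, buyers effectively pay pb = ps − 29, where ps is the price sellers receive.
On the curves, pb = 1098/11 - (2/11)q and ps = 466/9 + (1/9)q; the wedge ps − pb = 29 gives 466/9 + (1/9)q − (1098/11 - (2/11)q) = 29, so q' = 263.
Then pb = 1098/11 − (2/11)·263 = 52 and ps = 466/9 + (1/9)·263 = 81.
Government outlay = subsidy × quantity = 29 × 263 = 7627.

Government cost = 7627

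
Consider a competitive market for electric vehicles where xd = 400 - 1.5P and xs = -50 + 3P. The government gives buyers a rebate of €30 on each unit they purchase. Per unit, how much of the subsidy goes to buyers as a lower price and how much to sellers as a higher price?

Buyers gain €20 per unit; sellers gain €10 per unit

Pre-subsidy: 400 - 1.5P = -50 + 3P gives P* = 100, x* = 250.
With the rebate, buyers effectively pay Pb = Ps − 30, where Ps is the price sellers receive.
Demand in terms of Ps becomes xd = 400 − 1.5(Ps − 30) = 445 - 1.5Ps. Setting this equal to supply: 445 - 1.5Ps = -50 + 3Ps, so Ps = 110.
Buyers pay Pb = 110 − 30 = 80; x' = -50 + 3·110 = 280.
Buyers' price falls by P* − Pb = 100 − 80 = 20; sellers' price rises by Ps − P* = 110 − 100 = 10.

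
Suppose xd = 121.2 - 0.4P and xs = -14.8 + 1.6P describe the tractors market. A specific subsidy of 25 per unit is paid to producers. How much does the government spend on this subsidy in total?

Government cost = 2550

Pre-subsidy: 121.2 - 0.4P = -14.8 + 1.6P gives P* = 68, x* = 94.
With the subsidy, sellers receive Ps = Pb + 25 for each unit, where Pb is the price buyers pay.
Supply in terms of Pb becomes xs = -14.8 + 1.6(Pb + 25) = 25.2 + 1.6Pb. Setting this equal to demand: 121.2 - 0.4Pb = 25.2 + 1.6Pb, so Pb = 48.
Sellers receive Ps = 48 + 25 = 73; x' = 121.2 − 0.4·48 = 102.
Government outlay = subsidy × quantity = 25 × 102 = 2550.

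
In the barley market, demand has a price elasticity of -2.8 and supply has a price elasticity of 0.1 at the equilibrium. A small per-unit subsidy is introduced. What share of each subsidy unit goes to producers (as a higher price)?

Producer share = 28/29

For a small subsidy around the equilibrium, the benefit split depends on the relative slopes, which at a point are proportional to the elasticities.
Buyer share = εs/(εs + |εd|) = 0.1/(0.1 + 2.8) = 1/29; seller share = |εd|/(εs + |εd|) = 28/29.
So producers capture 28/29 of the subsidy.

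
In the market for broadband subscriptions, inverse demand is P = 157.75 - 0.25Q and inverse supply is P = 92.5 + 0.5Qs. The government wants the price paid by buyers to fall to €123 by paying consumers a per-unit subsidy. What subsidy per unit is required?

Required subsidy s = €39 per unit

At a buyer price of 123, quantity demanded is 631 − 4·123 = 139.
Sellers supply 139 only when they receive Ps = 92.5 + 0.5·139 = 162.
s = Ps − Pb = 162 − 123 = 39.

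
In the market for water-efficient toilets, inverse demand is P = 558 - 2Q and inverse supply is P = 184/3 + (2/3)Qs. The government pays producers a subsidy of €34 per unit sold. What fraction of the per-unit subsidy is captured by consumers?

Pre-subsidy: 558 - 2Q = 184/3 + (2/3)Q gives Q* = 186.25 and P* = 185.5.
With the subsidy, sellers receive Ps = Pb + 34 for each unit, where Pb is the price buyers pay.
On the curves, Pb = 558 - 2Q and Ps = 184/3 + (2/3)Q; the wedge Ps − Pb = 34 gives 184/3 + (2/3)Q − (558 - 2Q) = 34, so Q' = 199.
Then Pb = 558 − 2·199 = 160 and Ps = 184/3 + (2/3)·199 = 194.
Buyers' price falls by P* − Pb = 185.5 − 160 = 25.5; sellers' price rises by Ps − P* = 194 − 185.5 = 8.5.
So consumers capture 25.5/34 = 0.75 of each unit of subsidy.

Consumer share = 0.75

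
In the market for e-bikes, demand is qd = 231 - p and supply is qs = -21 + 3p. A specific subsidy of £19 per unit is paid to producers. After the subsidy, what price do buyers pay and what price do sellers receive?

Pre-subsidy: 231 - p = -21 + 3p gives p* = 63, q* = 168.
With the subsidy, sellers receive ps = pb + 19 for each unit, where pb is the price buyers pay.
Supply in terms of pb becomes qs = -21 + 3(pb + 19) = 36 + 3pb. Setting this equal to demand: 231 - pb = 36 + 3pb, so pb = 48.75.
Sellers receive ps = 48.75 + 19 = 67.75; q' = 231 − 1·48.75 = 182.25.

Buyers pay £48.75; sellers receive £67.75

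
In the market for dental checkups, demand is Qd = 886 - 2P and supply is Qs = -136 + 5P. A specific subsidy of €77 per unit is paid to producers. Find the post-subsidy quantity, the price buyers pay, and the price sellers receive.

Q' = 704; buyers pay €91; sellers receive €168

Pre-subsidy: 886 - 2P = -136 + 5P gives P* = 146, Q* = 594.
With the subsidy, sellers receive Ps = Pb + 77 for each unit, where Pb is the price buyers pay.
Supply in terms of Pb becomes Qs = -136 + 5(Pb + 77) = 249 + 5Pb. Setting this equal to demand: 886 - 2Pb = 249 + 5Pb, so Pb = 91.
Sellers receive Ps = 91 + 77 = 168; Q' = 886 − 2·91 = 704.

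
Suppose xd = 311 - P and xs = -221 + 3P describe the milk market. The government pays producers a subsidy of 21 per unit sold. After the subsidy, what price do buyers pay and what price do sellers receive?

Buyers pay 117.25; sellers receive 138.25

Pre-subsidy: 311 - P = -221 + 3P gives P* = 133, x* = 178.
With the subsidy, sellers receive Ps = Pb + 21 for each unit, where Pb is the price buyers pay.
Supply in terms of Pb becomes xs = -221 + 3(Pb + 21) = -158 + 3Pb. Setting this equal to demand: 311 - Pb = -158 + 3Pb, so Pb = 117.25.
Sellers receive Ps = 117.25 + 21 = 138.25; x' = 311 − 1·117.25 = 193.75.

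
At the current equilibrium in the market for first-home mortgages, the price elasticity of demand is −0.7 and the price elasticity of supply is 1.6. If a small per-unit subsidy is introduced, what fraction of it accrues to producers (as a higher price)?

For a small subsidy around the equilibrium, the benefit split depends on the relative slopes, which at a point are proportional to the elasticities.
Buyer share = εs/(εs + |εd|) = 1.6/(1.6 + 0.7) = 16/23; seller share = |εd|/(εs + |εd|) = 7/23.
So producers capture 7/23 of the subsidy.

Producer share = 7/23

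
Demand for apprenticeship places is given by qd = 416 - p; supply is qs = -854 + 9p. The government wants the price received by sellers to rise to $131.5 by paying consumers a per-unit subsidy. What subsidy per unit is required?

At a seller price of 131.5, quantity supplied is -854 + 9·131.5 = 329.5.
Buyers absorb 329.5 only when they pay pb with 416 − 1·pb = 329.5, i.e. pb = 86.5.
s = ps − pb = 131.5 − 86.5 = 45.

Required subsidy s = $45 per unit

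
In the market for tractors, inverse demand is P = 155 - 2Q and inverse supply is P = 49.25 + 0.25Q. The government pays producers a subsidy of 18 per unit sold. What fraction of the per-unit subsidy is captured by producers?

Producer share = 1/9

Pre-subsidy: 155 - 2Q = 49.25 + 0.25Q gives Q* = 47 and P* = 61.
With the subsidy, sellers receive Ps = Pb + 18 for each unit, where Pb is the price buyers pay.
On the curves, Pb = 155 - 2Q and Ps = 49.25 + 0.25Q; the wedge Ps − Pb = 18 gives 49.25 + 0.25Q − (155 - 2Q) = 18, so Q' = 55.
Then Pb = 155 − 2·55 = 45 and Ps = 49.25 + 0.25·55 = 63.
Buyers' price falls by P* − Pb = 61 − 45 = 16; sellers' price rises by Ps − P* = 63 − 61 = 2.
So producers capture 2/18 = 1/9 of each unit of subsidy.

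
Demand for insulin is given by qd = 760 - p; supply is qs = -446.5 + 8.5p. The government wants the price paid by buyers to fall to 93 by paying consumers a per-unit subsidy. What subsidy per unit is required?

Required subsidy s = 38 per unit

At a buyer price of 93, quantity demanded is 760 − 1·93 = 667.
Sellers supply 667 only when they receive ps with -446.5 + 8.5·ps = 667, i.e. ps = 131.
s = ps − pb = 131 − 93 = 38.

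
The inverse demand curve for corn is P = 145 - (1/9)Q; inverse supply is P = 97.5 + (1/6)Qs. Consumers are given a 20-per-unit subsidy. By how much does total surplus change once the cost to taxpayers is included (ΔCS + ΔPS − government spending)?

Net change in total surplus = -720

Pre-subsidy: 145 - (1/9)Q = 97.5 + (1/6)Q gives Q* = 171 and P* = 126.
With the rebate, buyers effectively pay Pb = Ps − 20, where Ps is the price sellers receive.
On the curves, Pb = 145 - (1/9)Q and Ps = 97.5 + (1/6)Q; the wedge Ps − Pb = 20 gives 97.5 + (1/6)Q − (145 - (1/9)Q) = 20, so Q' = 243.
Then Pb = 145 − (1/9)·243 = 118 and Ps = 97.5 + (1/6)·243 = 138.
ΔCS = ½(171 + 243)(126 − 118) = 1656; ΔPS = ½(171 + 243)(138 − 126) = 2484.
Government spending = 20 × 243 = 4860.
Net change = 1656 + 2484 − 4860 = -720. The loss equals the DWL triangle ½·20·72.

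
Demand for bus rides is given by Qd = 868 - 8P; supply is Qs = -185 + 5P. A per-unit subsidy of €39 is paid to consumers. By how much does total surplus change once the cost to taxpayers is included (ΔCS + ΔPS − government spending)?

Pre-subsidy: 868 - 8P = -185 + 5P gives P* = 81, Q* = 220.
With the rebate, buyers effectively pay Pb = Ps − 39, where Ps is the price sellers receive.
Demand in terms of Ps becomes Qd = 868 − 8(Ps − 39) = 1180 - 8Ps. Setting this equal to supply: 1180 - 8Ps = -185 + 5Ps, so Ps = 105.
Buyers pay Pb = 105 − 39 = 66; Q' = -185 + 5·105 = 340.
ΔCS = ½(220 + 340)(81 − 66) = 4200; ΔPS = ½(220 + 340)(105 − 81) = 6720.
Government spending = 39 × 340 = 13260.
Net change = 4200 + 6720 − 13260 = -2340. The loss equals the DWL triangle ½·39·120.

Net change in total surplus = -€2340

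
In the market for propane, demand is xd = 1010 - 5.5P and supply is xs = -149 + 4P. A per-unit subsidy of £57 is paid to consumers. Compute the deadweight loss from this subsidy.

Deadweight loss = £3762

Pre-subsidy: 1010 - 5.5P = -149 + 4P gives P* = 122, x* = 339.
With the rebate, buyers effectively pay Pb = Ps − 57, where Ps is the price sellers receive.
Demand in terms of Ps becomes xd = 1010 − 5.5(Ps − 57) = 1323.5 - 5.5Ps. Setting this equal to supply: 1323.5 - 5.5Ps = -149 + 4Ps, so Ps = 155.
Buyers pay Pb = 155 − 57 = 98; x' = -149 + 4·155 = 471.
The subsidy expands output by 471 − 339 = 132 past the efficient level; on those units the gap between marginal cost and willingness to pay runs from 0 up to 57.
DWL = ½ × 57 × 132 = 3762.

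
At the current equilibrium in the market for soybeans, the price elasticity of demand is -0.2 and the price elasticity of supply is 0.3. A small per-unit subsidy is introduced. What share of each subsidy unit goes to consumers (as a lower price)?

For a small subsidy around the equilibrium, the benefit split depends on the relative slopes, which at a point are proportional to the elasticities.
Buyer share = εs/(εs + |εd|) = 0.3/(0.3 + 0.2) = 0.6; seller share = |εd|/(εs + |εd|) = 0.4.

Consumer share = 0.6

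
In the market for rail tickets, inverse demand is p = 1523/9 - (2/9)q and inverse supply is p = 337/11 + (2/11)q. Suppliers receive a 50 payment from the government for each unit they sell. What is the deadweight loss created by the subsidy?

Deadweight loss = 3093.75

Pre-subsidy: 1523/9 - (2/9)q = 337/11 + (2/11)q gives q* = 343 and p* = 93.
With the subsidy, sellers receive ps = pb + 50 for each unit, where pb is the price buyers pay.
On the curves, pb = 1523/9 - (2/9)q and ps = 337/11 + (2/11)q; the wedge ps − pb = 50 gives 337/11 + (2/11)q − (1523/9 - (2/9)q) = 50, so q' = 466.75.
Then pb = 1523/9 − (2/9)·466.75 = 65.5 and ps = 337/11 + (2/11)·466.75 = 115.5.
The subsidy expands output by 466.75 − 343 = 123.75 past the efficient level; on those units the gap between marginal cost and willingness to pay runs from 0 up to 50.
DWL = ½ × 50 × 123.75 = 3093.75.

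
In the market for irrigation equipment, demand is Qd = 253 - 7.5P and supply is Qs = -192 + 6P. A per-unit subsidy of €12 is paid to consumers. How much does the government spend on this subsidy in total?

Pre-subsidy: 253 - 7.5P = -192 + 6P gives P* = 890/27, Q* = 52/9.
With the rebate, buyers effectively pay Pb = Ps − 12, where Ps is the price sellers receive.
Demand in terms of Ps becomes Qd = 253 − 7.5(Ps − 12) = 343 - 7.5Ps. Setting this equal to supply: 343 - 7.5Ps = -192 + 6Ps, so Ps = 1070/27.
Buyers pay Pb = 1070/27 − 12 = 746/27; Q' = -192 + 6·(1070/27) = 412/9.
Government outlay = subsidy × quantity = 12 × 412/9 = 1648/3.

Government cost = 1648/3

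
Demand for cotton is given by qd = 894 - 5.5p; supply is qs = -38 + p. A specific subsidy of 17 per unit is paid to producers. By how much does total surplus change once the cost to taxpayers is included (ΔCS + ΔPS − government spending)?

Net change in total surplus = -3179/26

Pre-subsidy: 894 - 5.5p = -38 + p gives p* = 1864/13, q* = 1370/13.
With the subsidy, sellers receive ps = pb + 17 for each unit, where pb is the price buyers pay.
Supply in terms of pb becomes qs = -38 + 1(pb + 17) = -21 + pb. Setting this equal to demand: 894 - 5.5pb = -21 + pb, so pb = 1830/13.
Sellers receive ps = 1830/13 + 17 = 2051/13; q' = 894 − 5.5·(1830/13) = 1557/13.
ΔCS = ½(1370/13 + 1557/13)(1864/13 − 1830/13) = 49759/169; ΔPS = ½(1370/13 + 1557/13)(2051/13 − 1864/13) = 547349/338.
Government spending = 17 × 1557/13 = 26469/13.
Net change = 49759/169 + 547349/338 − 26469/13 = -3179/26. The loss equals the DWL triangle ½·17·187/13.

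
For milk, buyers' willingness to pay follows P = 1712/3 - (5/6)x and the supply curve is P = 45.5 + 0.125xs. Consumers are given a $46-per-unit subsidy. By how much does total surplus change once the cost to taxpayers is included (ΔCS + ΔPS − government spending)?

Pre-subsidy: 1712/3 - (5/6)x = 45.5 + 0.125x gives x* = 548 and P* = 114.
With the rebate, buyers effectively pay Pb = Ps − 46, where Ps is the price sellers receive.
On the curves, Pb = 1712/3 - (5/6)x and Ps = 45.5 + 0.125x; the wedge Ps − Pb = 46 gives 45.5 + 0.125x − (1712/3 - (5/6)x) = 46, so x' = 596.
Then Pb = 1712/3 − (5/6)·596 = 74 and Ps = 45.5 + 0.125·596 = 120.
ΔCS = ½(548 + 596)(114 − 74) = 22880; ΔPS = ½(548 + 596)(120 − 114) = 3432.
Government spending = 46 × 596 = 27416.
Net change = 22880 + 3432 − 27416 = -1104. The loss equals the DWL triangle ½·46·48.

Net change in total surplus = -$1104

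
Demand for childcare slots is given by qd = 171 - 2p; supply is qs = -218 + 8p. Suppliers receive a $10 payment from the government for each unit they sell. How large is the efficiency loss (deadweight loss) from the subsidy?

Pre-subsidy: 171 - 2p = -218 + 8p gives p* = 38.9, q* = 93.2.
With the subsidy, sellers receive ps = pb + 10 for each unit, where pb is the price buyers pay.
Supply in terms of pb becomes qs = -218 + 8(pb + 10) = -138 + 8pb. Setting this equal to demand: 171 - 2pb = -138 + 8pb, so pb = 30.9.
Sellers receive ps = 30.9 + 10 = 40.9; q' = 171 − 2·30.9 = 109.2.
The subsidy expands output by 109.2 − 93.2 = 16 past the efficient level; on those units the gap between marginal cost and willingness to pay runs from 0 up to 10.
DWL = ½ × 10 × 16 = 80.

Deadweight loss = $80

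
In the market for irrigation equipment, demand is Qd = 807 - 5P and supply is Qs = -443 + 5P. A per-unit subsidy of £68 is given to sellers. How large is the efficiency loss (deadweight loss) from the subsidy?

Pre-subsidy: 807 - 5P = -443 + 5P gives P* = 125, Q* = 182.
With the subsidy, sellers receive Ps = Pb + 68 for each unit, where Pb is the price buyers pay.
Supply in terms of Pb becomes Qs = -443 + 5(Pb + 68) = -103 + 5Pb. Setting this equal to demand: 807 - 5Pb = -103 + 5Pb, so Pb = 91.
Sellers receive Ps = 91 + 68 = 159; Q' = 807 − 5·91 = 352.
The subsidy expands output by 352 − 182 = 170 past the efficient level; on those units the gap between marginal cost and willingness to pay runs from 0 up to 68.
DWL = ½ × 68 × 170 = 5780.

Deadweight loss = £5780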